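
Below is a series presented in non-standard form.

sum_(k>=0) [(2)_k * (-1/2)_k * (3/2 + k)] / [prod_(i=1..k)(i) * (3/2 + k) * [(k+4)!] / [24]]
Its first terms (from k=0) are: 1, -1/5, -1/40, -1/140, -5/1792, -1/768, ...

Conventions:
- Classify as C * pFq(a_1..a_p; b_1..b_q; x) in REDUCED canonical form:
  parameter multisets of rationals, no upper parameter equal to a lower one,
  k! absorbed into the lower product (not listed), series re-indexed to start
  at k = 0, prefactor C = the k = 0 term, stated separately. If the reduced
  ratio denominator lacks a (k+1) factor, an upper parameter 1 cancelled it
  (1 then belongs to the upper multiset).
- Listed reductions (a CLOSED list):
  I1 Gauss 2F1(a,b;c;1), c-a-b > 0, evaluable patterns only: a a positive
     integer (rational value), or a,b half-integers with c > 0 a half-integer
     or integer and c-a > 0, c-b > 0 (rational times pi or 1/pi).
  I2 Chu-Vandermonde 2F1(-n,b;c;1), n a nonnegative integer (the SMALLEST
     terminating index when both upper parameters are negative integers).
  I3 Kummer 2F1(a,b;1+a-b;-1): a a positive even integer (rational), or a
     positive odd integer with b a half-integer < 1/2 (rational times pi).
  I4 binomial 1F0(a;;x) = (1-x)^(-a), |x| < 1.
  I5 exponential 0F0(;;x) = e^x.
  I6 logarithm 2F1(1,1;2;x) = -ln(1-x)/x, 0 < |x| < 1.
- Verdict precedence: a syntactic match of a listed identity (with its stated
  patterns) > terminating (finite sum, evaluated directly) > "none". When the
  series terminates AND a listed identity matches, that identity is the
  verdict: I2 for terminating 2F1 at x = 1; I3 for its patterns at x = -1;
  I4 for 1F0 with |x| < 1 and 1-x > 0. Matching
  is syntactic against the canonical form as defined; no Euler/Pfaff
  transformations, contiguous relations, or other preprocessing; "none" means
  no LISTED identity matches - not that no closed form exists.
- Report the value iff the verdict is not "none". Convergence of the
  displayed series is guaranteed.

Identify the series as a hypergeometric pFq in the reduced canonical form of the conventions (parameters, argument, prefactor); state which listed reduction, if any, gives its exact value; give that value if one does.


Classification (C = 1): 2F1 with upper {-1/2, 2}, lower {5}, argument x = 1. Verdict: Gauss's theorem (I1) applies (x = 1: the Gamma ratio telescopes since c-a-b = 7/2 > 0 and a = 2 in Z>0). Exact value: 16/21.

Key step: t_0 = 1 here, and the product of the first k integers (C = 1) is k!.
Ratio: r(k) = 1 * (k-1/2) (k+2) / [(k+5) (k+1)] - rational in k. x = 1; t_0 = 1; negate the roots.


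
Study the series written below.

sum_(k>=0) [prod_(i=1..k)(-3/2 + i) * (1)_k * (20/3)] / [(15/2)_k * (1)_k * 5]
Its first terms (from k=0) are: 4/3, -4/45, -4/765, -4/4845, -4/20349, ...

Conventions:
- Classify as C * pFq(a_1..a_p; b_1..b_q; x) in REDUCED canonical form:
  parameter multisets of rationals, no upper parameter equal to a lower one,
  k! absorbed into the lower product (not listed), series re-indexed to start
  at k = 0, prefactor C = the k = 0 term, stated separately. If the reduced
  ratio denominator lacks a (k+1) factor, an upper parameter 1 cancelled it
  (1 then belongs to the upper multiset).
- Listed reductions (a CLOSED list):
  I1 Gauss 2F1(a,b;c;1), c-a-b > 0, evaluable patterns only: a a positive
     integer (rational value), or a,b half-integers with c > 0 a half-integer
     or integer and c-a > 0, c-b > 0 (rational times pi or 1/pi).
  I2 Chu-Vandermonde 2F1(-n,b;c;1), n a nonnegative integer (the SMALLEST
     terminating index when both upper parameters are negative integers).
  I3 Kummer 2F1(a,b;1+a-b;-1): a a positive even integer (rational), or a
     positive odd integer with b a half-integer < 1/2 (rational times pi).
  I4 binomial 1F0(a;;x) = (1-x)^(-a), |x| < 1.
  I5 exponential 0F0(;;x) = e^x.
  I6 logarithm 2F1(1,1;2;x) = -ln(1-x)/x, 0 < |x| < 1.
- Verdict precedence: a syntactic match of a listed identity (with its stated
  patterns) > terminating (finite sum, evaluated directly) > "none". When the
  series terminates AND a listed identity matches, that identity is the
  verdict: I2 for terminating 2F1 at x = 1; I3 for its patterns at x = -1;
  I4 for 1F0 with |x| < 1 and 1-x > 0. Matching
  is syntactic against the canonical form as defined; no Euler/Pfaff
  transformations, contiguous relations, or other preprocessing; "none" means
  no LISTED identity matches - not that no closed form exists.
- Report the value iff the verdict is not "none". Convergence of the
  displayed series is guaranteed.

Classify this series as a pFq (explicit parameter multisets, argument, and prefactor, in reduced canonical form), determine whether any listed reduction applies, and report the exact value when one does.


Reduced: x = 1, 2F1, upper = {-1/2, 1}, lower = {15/2}, C = 4/3. Verdict at x = 1: Gauss's theorem (I1) matches (x = 1: the Gamma ratio telescopes since c-a-b = 7 > 0 and a = 1 in Z>0). Value: 26/21.

Key observation: t_0 = 4/3 here, and the running product (C = 4/3, x = 1) telescopes to a rising factorial.
Consecutive-term ratio: r(k) = 1 * (k-1/2) (k+1) / [(k+15/2) (k+1)] - rational in k. x = 1; t_0 = 4/3; negate the roots.


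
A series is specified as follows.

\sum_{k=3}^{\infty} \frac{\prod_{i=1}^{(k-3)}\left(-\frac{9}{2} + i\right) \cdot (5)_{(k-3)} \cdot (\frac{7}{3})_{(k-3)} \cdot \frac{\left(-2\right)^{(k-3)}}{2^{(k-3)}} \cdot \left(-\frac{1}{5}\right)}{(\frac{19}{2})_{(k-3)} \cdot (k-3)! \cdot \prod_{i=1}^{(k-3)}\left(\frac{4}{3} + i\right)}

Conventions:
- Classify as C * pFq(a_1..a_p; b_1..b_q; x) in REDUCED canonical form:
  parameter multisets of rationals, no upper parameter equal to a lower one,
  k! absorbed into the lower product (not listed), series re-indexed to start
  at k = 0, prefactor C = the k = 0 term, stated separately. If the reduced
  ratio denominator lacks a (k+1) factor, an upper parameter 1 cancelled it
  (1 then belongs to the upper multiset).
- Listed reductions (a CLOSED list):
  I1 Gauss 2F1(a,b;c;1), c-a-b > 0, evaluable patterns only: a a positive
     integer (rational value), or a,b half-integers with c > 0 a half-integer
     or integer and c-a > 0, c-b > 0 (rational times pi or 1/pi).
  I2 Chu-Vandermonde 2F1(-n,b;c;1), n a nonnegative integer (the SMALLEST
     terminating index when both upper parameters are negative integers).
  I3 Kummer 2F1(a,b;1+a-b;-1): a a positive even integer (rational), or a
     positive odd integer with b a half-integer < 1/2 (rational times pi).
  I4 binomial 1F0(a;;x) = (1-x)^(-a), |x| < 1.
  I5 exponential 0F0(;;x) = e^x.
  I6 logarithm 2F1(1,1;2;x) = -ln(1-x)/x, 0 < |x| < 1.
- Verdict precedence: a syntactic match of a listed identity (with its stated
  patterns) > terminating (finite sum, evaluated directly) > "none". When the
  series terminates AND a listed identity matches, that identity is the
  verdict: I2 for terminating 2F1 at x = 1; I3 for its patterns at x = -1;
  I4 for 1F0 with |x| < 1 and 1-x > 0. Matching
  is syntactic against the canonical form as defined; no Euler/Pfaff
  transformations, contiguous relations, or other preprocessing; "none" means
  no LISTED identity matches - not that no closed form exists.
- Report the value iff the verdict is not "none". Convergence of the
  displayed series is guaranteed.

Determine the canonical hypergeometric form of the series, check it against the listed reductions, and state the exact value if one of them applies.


With C = -\frac{1}{5}: the canonical form is 2F1(-\frac{7}{2}, 5; \frac{19}{2}; -1). Verdict: the Kummer evaluation I3 fires (x = -1; c = \frac{19}{2} equals 1+a-b for upper {-\frac{7}{2}, 5}: listed pattern). Value: \left(-\frac{153153}{524288}\right) \cdot \pi.

First insight: x = -1 and the lower running product (prefactor -1/5) is a rising factorial.
Consecutive-term ratio: r(k) = -1 * (k-\frac{7}{2}) (k+5) / [(k+\frac{19}{2}) (k+1)] - rational in k. x = -1; t_0 = -\frac{1}{5}; negate the roots.


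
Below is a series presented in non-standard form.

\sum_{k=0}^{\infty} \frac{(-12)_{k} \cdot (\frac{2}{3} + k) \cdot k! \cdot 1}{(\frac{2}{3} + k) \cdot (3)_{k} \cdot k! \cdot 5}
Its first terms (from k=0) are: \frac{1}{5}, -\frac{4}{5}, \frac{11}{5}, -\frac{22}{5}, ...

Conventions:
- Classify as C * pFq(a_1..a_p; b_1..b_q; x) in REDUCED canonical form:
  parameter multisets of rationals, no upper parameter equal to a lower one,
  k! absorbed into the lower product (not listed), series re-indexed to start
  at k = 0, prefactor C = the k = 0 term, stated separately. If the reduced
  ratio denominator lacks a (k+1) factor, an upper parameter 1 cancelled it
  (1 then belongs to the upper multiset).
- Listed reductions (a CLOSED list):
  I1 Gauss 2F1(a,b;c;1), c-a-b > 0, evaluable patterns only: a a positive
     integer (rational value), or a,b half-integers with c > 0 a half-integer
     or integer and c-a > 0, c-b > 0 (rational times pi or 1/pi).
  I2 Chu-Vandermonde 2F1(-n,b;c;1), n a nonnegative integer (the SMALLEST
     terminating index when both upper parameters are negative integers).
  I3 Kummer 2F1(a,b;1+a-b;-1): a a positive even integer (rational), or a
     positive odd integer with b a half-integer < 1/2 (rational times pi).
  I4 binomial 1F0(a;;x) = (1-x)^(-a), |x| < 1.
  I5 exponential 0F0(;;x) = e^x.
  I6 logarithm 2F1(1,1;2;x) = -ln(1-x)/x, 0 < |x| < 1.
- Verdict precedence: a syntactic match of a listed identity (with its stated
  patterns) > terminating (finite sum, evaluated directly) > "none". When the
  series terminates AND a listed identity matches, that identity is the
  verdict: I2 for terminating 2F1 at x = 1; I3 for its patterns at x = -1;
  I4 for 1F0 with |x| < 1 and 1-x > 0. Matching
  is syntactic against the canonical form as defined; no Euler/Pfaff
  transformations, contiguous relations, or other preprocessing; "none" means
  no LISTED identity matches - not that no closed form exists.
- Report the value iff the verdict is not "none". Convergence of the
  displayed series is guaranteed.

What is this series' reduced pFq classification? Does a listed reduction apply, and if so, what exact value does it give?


First insight: t_0 being \frac{1}{5}, the constant factors (C = 1/5, x = 1) combine into one prefactor.
Consecutive-term ratio: r(k) = 1 * (k-12) (k+1) / [(k+3) (k+1)] - poly over poly, x = 1 from leading terms; C = \frac{1}{5} at k = 0.

Canonical form: C = \frac{1}{5} times 2F1 with upper {-12, 1}, lower {3}, x = 1. Verdict: the Chu-Vandermonde identity I2 matches (terminating 2F1 at x = 1 with n = 12, b = 1, c = 3). Exact value: \frac{1}{35}.


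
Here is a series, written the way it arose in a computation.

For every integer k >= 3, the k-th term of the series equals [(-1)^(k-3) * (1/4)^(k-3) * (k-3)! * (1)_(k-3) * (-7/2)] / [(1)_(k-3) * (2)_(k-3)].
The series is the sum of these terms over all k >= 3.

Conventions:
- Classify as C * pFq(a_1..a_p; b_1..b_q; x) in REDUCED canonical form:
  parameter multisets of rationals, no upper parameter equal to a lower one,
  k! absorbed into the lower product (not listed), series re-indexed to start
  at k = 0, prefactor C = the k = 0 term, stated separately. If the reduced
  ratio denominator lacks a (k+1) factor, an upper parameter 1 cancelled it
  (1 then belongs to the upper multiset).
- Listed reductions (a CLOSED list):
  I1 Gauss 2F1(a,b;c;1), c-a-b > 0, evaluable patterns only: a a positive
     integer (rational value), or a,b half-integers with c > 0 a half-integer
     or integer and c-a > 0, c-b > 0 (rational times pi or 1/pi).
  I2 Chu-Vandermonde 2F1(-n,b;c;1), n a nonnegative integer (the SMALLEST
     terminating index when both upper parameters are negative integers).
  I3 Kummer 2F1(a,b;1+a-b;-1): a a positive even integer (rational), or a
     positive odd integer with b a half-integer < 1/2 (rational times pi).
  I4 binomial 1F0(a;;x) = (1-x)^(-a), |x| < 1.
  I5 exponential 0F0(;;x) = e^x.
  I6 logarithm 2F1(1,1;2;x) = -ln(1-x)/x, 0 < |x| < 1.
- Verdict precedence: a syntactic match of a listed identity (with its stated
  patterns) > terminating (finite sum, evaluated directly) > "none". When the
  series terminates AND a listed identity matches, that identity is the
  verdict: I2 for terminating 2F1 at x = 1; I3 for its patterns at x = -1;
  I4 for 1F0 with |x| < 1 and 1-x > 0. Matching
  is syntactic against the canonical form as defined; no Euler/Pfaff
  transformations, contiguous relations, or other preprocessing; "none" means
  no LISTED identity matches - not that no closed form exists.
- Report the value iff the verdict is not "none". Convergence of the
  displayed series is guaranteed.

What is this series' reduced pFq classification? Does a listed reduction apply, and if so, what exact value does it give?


The series (x = -1/4) is 2F1: upper {1, 1}, lower {2}, prefactor -7/2. Verdict: the I6 logarithm reduction applies (the logarithm: parameters (1,1;2), x = -1/4). Sum: (-14) * ln(5/4).

First insight: from the first term -7/2: (1)_k (C = -7/2, x = -1/4) is k! itself.
Consecutive-term ratio: r(k) = (-1/4) * (k+1) (k+1) / [(k+2) (k+1)] - rational; roots negated = parameters, x = (-1/4), C = -7/2.


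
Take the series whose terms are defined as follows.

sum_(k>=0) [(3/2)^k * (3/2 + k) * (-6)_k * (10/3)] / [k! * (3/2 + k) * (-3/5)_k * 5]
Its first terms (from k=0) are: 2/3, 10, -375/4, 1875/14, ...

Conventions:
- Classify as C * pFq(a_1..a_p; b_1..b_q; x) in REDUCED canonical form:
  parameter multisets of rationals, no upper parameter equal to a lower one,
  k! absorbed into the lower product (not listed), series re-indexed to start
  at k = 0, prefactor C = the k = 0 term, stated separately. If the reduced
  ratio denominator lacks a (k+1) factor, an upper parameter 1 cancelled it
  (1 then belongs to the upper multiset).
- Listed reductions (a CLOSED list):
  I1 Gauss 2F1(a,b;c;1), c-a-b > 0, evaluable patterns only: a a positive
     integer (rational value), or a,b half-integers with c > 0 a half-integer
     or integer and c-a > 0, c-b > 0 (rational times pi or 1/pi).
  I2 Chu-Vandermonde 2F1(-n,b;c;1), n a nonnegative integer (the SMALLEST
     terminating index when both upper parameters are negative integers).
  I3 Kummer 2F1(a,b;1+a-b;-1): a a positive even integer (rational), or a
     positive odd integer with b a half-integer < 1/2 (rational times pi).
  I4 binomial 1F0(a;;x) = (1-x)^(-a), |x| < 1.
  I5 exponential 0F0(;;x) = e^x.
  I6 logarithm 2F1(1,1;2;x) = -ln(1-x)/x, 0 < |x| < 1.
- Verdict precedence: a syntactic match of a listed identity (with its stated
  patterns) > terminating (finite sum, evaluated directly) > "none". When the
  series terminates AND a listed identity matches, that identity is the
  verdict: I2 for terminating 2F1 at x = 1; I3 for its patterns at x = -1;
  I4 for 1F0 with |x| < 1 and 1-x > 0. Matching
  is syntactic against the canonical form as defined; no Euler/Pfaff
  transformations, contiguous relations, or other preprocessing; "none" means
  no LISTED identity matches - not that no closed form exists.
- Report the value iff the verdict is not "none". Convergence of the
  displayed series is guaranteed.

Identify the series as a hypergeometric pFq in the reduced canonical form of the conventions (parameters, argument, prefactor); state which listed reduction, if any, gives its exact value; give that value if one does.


Key step: with t_0 = 2/3, k + 3/2 divides numerator and denominator alike; C = 2/3, x = 3/2 after cancelling.
Step ratio: r(k) = (3/2) * (k-6) / [(k-3/5) (k+1)] - rational in k. x = (3/2); t_0 = 2/3; negate the roots.

At argument 3/2: a 1F1 with upper {-6}, lower {-3/5}, scaled by C = 2/3. Verdict: terminating - upper -6 stops the sum at k = 6; the 7 terms are added exactly. Its exact value is -2984969/2010624.


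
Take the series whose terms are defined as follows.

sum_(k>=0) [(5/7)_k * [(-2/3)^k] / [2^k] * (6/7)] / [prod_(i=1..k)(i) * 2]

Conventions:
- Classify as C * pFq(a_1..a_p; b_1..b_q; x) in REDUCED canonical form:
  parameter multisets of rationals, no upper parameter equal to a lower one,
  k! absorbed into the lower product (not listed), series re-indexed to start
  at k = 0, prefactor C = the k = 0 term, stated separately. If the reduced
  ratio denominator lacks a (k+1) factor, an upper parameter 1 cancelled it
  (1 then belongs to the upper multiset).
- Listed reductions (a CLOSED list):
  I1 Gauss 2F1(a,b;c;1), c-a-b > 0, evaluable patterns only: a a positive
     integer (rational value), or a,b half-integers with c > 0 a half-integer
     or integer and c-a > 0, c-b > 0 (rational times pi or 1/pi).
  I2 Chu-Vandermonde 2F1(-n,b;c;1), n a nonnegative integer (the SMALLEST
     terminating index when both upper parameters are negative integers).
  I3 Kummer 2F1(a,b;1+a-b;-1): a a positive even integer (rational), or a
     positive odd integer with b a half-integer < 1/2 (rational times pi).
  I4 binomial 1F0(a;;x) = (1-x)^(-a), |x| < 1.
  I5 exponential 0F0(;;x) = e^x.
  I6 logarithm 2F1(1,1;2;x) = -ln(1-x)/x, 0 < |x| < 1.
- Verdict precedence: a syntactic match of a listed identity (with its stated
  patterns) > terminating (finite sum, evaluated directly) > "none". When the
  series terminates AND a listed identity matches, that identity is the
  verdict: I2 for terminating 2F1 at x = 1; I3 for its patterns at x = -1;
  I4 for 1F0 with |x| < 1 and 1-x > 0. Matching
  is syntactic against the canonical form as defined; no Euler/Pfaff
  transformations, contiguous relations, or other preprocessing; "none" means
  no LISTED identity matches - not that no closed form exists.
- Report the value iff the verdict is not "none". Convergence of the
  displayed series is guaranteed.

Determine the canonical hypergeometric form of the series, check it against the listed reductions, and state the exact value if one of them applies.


Classification (C = 3/7): 1F0 with upper {5/7}, lower {-}, argument x = -1/3. Verdict: the I4 binomial reduction applies (the 1F0 binomial series: exponent -5/7, x = -1/3). Sum: (3/7) * (4/3)^(-5/7).

Structural cue: t_0 = 3/7 here, and the two k-th powers (prefactor 3/7) combine into one argument.
Adjacent-term ratio: r(k) = (-1/3) * (k+5/7) / [(k+1)] ; factor over Q: parameters, x = (-1/3), and C = 3/7.


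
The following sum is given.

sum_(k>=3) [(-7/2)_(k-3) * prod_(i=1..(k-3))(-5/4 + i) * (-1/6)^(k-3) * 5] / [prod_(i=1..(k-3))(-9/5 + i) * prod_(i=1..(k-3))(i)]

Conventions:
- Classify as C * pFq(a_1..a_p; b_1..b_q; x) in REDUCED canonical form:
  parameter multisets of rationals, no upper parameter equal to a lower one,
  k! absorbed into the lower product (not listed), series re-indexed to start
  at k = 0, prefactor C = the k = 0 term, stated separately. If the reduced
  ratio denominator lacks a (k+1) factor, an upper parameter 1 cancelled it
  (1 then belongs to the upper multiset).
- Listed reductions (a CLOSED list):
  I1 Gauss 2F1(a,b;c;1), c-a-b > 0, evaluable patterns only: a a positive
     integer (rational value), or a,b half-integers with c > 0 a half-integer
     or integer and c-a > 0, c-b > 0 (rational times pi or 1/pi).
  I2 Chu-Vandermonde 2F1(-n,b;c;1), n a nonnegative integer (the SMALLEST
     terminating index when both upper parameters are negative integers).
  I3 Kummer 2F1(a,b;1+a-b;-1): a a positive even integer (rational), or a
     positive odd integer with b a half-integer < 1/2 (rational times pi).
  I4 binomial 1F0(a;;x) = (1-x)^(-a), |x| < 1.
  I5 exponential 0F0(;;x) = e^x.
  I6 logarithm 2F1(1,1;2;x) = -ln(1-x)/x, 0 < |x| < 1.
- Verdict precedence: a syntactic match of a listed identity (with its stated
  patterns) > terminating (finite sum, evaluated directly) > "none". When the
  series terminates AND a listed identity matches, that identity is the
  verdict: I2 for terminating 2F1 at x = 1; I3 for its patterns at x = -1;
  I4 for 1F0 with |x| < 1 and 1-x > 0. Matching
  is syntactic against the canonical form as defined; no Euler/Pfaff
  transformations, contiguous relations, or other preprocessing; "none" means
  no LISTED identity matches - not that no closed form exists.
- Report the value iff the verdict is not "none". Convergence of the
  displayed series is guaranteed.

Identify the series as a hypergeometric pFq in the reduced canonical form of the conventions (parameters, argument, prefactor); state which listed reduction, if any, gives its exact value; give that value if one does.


First insight: x = (-1/6) and the lower running product (prefactor 5) is a rising factorial.
Consecutive-term ratio: r(k) = (-1/6) * (k-7/2) (k-1/4) / [(k-4/5) (k+1)] - poly over poly, x = (-1/6) from leading terms; C = 5 at k = 0.

Canonical form: C = 5 times 2F1 with upper {-7/2, -1/4}, lower {-4/5}, x = -1/6. Verdict: none. A 2F1 with upper {-7/2, -1/4} fits none of I1-I6 at x = -1/6; the sum runs forever.


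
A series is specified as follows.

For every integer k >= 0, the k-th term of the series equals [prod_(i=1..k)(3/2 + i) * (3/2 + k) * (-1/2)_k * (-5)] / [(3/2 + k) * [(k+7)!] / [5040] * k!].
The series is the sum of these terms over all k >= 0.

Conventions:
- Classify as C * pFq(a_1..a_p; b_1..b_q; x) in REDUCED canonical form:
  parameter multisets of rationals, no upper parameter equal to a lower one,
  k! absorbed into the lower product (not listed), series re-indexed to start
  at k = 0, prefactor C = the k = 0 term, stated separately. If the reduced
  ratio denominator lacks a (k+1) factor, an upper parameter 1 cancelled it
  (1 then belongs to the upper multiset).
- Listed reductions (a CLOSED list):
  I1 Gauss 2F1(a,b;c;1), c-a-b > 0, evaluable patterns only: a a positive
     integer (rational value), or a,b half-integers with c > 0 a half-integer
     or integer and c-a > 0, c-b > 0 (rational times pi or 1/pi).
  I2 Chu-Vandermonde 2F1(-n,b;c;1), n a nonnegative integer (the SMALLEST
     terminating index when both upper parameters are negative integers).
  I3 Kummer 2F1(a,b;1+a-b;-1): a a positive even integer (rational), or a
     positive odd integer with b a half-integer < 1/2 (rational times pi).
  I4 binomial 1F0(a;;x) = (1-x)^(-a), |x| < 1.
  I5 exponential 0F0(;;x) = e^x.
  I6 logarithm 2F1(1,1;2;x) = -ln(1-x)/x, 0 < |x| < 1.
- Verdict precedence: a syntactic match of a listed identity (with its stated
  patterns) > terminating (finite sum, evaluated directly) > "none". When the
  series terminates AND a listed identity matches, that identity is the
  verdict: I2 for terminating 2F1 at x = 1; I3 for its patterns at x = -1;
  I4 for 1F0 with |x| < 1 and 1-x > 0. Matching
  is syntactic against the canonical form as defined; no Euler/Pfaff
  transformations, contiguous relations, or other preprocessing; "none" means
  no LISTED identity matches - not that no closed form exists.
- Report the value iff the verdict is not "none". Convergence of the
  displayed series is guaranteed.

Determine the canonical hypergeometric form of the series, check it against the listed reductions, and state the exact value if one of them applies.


This is -5 * 2F1(-1/2, 5/2; 8; 1) in reduced canonical form. Verdict at x = 1: Gauss's theorem I1 (half-integer case) matches (x = 1; upper {-1/2, 5/2} half-integers, c = 8 in the evaluable pattern). Exact value: (-1048576/81081) / pi.

Key step: x = 1 and the denominator's factorial ratio (prefactor -5) is a lower Pochhammer.
Ratio: r(k) = 1 * (k-1/2) (k+5/2) / [(k+8) (k+1)] - rational in k, leading ratio 1; with t_0 = -5, classification follows.


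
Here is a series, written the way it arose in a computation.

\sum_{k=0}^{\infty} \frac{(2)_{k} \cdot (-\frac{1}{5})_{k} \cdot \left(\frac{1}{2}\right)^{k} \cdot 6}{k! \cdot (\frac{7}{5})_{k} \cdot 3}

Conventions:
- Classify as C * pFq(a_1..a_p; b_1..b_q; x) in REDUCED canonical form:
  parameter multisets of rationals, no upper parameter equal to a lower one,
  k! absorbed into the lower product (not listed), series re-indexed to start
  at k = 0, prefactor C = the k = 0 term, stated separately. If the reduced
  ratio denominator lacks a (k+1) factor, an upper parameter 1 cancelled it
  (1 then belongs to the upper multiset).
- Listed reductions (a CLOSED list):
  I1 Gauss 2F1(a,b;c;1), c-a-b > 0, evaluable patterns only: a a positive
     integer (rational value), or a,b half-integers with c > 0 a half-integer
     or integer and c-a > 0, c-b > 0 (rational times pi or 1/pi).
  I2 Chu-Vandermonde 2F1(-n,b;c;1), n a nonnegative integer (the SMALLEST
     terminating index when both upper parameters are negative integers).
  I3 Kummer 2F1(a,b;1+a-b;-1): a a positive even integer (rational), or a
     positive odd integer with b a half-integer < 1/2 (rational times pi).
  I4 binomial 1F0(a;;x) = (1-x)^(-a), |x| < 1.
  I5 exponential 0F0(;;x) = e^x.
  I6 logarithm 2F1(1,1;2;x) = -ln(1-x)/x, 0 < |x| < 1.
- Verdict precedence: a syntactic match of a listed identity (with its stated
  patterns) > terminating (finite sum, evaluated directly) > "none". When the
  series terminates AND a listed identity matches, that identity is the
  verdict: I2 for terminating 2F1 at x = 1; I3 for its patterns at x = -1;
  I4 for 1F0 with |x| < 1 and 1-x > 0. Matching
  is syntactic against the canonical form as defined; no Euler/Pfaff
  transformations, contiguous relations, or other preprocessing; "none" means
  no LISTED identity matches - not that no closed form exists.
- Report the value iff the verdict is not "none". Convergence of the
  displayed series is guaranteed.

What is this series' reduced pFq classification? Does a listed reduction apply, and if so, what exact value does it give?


Classification (C = 2): 2F1 with upper {-\frac{1}{5}, 2}, lower {\frac{7}{5}}, argument x = \frac{1}{2}. Verdict: none here - no I1-I6 shape fits x = \frac{1}{2} with lower {\frac{7}{5}}.

The tell: x = \frac{1}{2} and the constant factors (C = 2, x = 1/2) combine into one prefactor.
Step ratio: r(k) = \frac{1}{2} * (k-\frac{1}{5}) (k+2) / [(k+\frac{7}{5}) (k+1)] ; factor over Q: parameters, x = \frac{1}{2}, and C = 2.


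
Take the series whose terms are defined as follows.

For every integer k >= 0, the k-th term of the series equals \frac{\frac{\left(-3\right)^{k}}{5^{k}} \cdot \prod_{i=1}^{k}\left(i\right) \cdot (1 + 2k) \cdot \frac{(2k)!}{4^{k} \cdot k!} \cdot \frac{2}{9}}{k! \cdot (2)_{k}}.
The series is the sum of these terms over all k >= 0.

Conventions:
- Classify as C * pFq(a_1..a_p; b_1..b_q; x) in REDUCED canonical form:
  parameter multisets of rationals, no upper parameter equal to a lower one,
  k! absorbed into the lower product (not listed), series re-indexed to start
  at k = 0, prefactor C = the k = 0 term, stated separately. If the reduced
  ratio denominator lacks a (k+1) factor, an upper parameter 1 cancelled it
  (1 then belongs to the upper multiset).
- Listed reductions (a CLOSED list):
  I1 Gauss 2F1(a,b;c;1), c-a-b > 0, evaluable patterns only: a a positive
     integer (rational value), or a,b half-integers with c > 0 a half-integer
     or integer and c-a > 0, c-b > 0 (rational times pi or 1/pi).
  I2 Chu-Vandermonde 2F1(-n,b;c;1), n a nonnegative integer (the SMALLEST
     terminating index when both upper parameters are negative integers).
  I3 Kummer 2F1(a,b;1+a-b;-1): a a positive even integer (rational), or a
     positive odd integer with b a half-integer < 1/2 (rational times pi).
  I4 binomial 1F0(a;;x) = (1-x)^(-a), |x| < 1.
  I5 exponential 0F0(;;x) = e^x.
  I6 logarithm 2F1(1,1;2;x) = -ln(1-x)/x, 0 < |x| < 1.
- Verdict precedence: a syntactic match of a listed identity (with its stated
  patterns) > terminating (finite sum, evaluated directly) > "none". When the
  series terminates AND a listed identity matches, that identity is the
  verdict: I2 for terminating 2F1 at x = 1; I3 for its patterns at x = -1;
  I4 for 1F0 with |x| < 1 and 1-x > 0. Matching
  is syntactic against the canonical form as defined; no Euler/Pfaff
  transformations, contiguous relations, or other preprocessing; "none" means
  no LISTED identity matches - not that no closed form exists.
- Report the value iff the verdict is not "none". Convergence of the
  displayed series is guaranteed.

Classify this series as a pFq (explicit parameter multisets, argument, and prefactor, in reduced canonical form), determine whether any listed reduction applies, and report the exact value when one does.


The series (x = -\frac{3}{5}) is 2F1: upper {1, \frac{3}{2}}, lower {2}, prefactor \frac{2}{9}. Verdict: none. Every listed pattern misses the 2F1 form at -\frac{3}{5}, upper {1, \frac{3}{2}}.

Key observation: t_0 being \frac{2}{9}, the (2k+1) factor (C = 2/9) shifts (1/2)_k to (3/2)_k.
Ratio: r(k) = -\frac{3}{5} * (k+1) (k+\frac{3}{2}) / [(k+2) (k+1)] - rational in k. x = -\frac{3}{5}; t_0 = \frac{2}{9}; negate the roots.


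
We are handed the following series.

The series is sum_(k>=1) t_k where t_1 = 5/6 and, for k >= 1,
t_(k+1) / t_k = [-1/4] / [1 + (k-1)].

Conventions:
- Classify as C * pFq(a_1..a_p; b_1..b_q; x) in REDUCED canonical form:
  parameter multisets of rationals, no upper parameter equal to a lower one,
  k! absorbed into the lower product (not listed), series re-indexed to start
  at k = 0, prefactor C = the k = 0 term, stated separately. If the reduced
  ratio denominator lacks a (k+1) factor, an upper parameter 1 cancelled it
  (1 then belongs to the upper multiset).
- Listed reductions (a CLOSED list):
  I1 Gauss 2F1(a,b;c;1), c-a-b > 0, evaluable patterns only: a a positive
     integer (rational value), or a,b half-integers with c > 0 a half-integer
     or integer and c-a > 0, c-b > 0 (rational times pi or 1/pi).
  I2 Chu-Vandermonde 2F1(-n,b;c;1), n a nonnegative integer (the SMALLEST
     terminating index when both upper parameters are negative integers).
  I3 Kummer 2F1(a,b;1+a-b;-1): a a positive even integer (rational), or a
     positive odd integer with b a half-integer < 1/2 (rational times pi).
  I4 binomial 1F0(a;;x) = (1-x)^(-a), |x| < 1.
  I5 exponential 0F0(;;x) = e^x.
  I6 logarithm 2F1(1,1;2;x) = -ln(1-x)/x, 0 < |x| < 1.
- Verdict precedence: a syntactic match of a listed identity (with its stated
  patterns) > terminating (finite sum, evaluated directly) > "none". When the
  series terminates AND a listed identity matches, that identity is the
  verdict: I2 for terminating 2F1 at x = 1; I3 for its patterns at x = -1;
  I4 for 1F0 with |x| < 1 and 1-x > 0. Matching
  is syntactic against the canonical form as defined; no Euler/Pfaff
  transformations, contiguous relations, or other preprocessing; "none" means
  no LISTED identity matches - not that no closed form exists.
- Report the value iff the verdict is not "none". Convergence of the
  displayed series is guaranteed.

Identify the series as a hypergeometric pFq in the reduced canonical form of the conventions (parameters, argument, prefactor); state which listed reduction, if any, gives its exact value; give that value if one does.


x = -1/4 here; the reduced form reads 0F0, upper {-}, lower {-}, C = 5/6. Verdict: the I5 exponential reduction matches (the 0F0 exponential series at x = -1/4). Hence: (5/6) * e^(-1/4).

The tell: x = (-1/4) and roots of the ratio polynomials (C = 5/6, x = -1/4) are the negated parameters.
Ratio: r(k) = (-1/4) * 1 / [(k+1)] - rational; roots negated = parameters, x = (-1/4), C = 5/6.


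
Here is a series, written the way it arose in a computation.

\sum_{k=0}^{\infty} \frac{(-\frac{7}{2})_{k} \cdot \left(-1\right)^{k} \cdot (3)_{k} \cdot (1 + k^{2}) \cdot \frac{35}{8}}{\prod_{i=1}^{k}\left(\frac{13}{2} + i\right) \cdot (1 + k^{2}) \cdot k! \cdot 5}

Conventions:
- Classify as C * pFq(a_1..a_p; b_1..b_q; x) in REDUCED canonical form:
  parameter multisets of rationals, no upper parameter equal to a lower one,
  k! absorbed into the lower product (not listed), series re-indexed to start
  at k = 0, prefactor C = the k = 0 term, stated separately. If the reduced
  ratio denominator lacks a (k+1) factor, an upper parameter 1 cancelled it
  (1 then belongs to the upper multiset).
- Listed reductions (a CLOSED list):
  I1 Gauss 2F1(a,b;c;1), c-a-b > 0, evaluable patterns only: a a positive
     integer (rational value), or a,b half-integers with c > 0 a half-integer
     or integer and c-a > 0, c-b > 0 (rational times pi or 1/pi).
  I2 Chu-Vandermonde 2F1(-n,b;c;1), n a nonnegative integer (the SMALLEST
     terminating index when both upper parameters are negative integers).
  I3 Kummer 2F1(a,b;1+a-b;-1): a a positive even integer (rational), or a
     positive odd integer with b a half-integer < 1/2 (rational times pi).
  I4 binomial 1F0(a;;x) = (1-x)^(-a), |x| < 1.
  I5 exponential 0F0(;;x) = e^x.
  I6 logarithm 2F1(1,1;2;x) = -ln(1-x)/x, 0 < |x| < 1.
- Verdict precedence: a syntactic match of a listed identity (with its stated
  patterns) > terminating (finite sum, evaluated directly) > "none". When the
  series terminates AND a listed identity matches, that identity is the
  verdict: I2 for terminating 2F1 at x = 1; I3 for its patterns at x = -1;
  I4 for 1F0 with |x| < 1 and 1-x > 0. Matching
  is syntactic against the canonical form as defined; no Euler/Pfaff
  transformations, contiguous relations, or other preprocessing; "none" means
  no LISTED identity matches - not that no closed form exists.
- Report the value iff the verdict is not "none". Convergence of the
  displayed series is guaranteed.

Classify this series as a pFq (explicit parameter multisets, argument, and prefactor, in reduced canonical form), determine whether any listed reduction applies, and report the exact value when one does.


Reduced: x = -1, 2F1, upper = {-\frac{7}{2}, 3}, lower = {\frac{15}{2}}, C = \frac{7}{8}. Verdict at x = -1: Kummer (I3) matches (x = -1; c = \frac{15}{2} equals 1+a-b for upper {-\frac{7}{2}, 3}: listed pattern). Sum: \frac{63063}{65536} \cdot \pi.

The tell: from the first term \frac{7}{8}: the lower running product (C = 7/8) is a rising factorial.
Ratio: r(k) = -1 * (k-\frac{7}{2}) (k+3) / [(k+\frac{15}{2}) (k+1)] - rational in k, leading ratio -1; with t_0 = \frac{7}{8}, classification follows.


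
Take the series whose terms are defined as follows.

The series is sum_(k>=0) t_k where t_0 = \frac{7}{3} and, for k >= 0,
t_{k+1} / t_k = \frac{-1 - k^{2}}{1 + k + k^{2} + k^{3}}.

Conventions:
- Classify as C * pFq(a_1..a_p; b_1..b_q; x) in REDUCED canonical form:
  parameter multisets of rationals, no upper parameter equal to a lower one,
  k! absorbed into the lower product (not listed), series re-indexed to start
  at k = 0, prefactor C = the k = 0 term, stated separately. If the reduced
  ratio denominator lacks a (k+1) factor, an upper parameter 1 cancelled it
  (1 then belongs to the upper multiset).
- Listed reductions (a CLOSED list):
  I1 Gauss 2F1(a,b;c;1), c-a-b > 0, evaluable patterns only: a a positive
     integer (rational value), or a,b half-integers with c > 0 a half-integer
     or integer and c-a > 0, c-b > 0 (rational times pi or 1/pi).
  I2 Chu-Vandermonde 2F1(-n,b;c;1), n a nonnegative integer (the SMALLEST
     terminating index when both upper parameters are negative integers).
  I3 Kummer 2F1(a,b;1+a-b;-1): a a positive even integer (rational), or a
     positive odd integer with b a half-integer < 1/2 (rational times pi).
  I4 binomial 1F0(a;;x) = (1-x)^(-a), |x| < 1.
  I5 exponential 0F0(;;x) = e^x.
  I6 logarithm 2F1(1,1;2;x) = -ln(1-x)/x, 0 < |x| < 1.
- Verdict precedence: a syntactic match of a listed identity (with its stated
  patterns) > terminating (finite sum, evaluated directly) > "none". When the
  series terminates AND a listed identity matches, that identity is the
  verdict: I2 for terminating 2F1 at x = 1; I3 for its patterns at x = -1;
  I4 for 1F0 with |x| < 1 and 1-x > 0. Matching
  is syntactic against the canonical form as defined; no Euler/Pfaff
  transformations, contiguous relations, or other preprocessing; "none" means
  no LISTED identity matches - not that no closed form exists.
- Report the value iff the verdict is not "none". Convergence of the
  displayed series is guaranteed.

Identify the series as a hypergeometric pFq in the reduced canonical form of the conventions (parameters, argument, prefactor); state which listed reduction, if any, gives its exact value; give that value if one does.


Prefactor \frac{7}{3}, argument -1: 0F0 with upper {-} over lower {-}. Verdict: the I5 exponential reduction fires (the 0F0 exponential series at x = -1). Value: \frac{7}{3} \cdot e^{-1}.

The tell: from the first term \frac{7}{3}: cancel k^2 + 1 from the displayed ratio first; then C = 7/3.
Adjacent-term ratio: r(k) = -1 * 1 / [(k+1)] - rational; roots negated = parameters, x = -1, C = \frac{7}{3}.


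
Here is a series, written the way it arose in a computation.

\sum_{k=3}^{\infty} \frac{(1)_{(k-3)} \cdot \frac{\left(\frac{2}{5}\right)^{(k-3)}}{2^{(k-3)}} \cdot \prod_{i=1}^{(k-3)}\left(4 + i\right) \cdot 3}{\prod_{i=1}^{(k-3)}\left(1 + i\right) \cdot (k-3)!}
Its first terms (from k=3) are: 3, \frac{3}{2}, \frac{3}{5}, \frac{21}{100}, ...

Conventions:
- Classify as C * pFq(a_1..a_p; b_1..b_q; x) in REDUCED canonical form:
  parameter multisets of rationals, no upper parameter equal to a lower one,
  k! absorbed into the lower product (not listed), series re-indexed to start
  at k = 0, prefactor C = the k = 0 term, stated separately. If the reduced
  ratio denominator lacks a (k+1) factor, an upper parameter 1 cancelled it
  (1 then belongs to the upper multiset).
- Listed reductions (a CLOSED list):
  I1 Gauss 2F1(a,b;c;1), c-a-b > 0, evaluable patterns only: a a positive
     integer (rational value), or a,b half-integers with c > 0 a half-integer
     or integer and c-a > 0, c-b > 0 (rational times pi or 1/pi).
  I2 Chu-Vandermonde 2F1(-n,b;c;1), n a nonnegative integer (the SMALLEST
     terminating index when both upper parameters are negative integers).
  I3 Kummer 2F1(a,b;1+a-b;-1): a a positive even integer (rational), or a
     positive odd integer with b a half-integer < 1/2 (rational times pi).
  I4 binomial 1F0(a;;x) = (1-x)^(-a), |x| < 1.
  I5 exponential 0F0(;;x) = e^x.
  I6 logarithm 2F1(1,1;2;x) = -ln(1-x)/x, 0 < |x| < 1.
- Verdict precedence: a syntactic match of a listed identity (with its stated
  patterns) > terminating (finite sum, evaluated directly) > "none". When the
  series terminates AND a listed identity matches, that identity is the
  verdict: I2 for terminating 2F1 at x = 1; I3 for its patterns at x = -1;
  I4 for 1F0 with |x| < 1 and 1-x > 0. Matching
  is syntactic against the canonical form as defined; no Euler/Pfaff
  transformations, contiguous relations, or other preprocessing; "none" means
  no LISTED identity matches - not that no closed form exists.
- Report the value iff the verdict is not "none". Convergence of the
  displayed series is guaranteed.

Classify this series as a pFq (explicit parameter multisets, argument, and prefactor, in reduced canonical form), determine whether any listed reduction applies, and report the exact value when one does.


Classification (C = 3): 2F1 with upper {1, 5}, lower {2}, argument x = \frac{1}{5}. Verdict: none - this 2F1 at x = \frac{1}{5} matches no listed pattern, and upper {1, 5} holds no stopper.

Key step: t_0 being 3, the lower running product (prefactor 3) is a rising factorial.
Consecutive-term ratio: r(k) = \frac{1}{5} * (k+1) (k+5) / [(k+2) (k+1)] - rational in k, leading ratio \frac{1}{5}; with t_0 = 3, classification follows.


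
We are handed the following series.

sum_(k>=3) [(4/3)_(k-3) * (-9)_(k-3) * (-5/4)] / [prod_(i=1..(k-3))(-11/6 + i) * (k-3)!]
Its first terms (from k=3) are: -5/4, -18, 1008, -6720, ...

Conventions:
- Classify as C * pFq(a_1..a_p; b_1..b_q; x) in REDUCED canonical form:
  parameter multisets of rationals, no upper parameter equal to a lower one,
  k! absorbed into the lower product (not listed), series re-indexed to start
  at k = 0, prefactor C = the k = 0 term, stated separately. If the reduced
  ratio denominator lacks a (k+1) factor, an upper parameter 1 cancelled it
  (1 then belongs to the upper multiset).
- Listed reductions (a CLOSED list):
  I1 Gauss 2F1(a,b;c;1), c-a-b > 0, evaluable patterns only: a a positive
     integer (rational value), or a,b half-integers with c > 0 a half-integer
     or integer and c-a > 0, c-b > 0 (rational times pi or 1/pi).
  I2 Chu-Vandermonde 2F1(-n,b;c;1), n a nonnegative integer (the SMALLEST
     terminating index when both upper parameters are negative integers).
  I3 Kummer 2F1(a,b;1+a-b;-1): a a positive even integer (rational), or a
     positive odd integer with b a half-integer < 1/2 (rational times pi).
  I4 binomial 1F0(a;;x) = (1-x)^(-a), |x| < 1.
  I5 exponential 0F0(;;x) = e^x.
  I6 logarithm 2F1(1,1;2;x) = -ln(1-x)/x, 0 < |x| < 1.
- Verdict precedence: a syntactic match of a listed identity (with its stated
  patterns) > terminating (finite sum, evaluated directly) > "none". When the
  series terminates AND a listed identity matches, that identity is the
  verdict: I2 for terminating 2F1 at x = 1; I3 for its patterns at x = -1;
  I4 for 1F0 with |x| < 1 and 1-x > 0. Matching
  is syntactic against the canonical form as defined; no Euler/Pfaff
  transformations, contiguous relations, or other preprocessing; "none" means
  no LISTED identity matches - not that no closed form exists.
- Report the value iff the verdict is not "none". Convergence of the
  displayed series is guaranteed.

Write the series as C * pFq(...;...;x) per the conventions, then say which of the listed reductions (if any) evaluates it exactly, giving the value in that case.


Structural cue: t_0 = -5/4 here, and the lower running product (C = -5/4) is a rising factorial.
Ratio: r(k) = 1 * (k-9) (k+4/3) / [(k-5/6) (k+1)] - rational; roots negated = parameters, x = 1, C = -5/4.

Prefactor -5/4, argument 1: 2F1 with upper {-9, 4/3} over lower {-5/6}. Verdict: Vandermonde's identity (I2) fires (terminating 2F1 at x = 1 with n = 9, b = 4/3, c = -5/6). Exact value: -873103/3748396.
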